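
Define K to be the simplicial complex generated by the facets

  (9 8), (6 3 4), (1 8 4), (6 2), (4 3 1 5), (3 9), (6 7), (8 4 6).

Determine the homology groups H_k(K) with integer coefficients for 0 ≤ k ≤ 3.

K has 9 vertices, 15 edges, 7 triangles, 1 3-simplex.
rank ∂_0 = 0, rank ∂_1 = 8 ⇒ b_0 = 9 − 0 − 8 = 1; all invariant factors of ∂_1 are 1 so no torsion. So H_0 = Z.
rank ∂_1 = 8, rank ∂_2 = 6 ⇒ b_1 = 15 − 8 − 6 = 1; all invariant factors of ∂_2 are 1 so no torsion. So H_1 = Z.
rank ∂_2 = 6, rank ∂_3 = 1 ⇒ b_2 = 7 − 6 − 1 = 0; all invariant factors of ∂_3 are 1 so no torsion. So H_2 = 0.
rank ∂_3 = 1, rank ∂_4 = 0 ⇒ b_3 = 1 − 1 − 0 = 0. So H_3 = 0.

H_0 = Z,  H_1 = Z,  H_2 = 0,  H_3 = 0.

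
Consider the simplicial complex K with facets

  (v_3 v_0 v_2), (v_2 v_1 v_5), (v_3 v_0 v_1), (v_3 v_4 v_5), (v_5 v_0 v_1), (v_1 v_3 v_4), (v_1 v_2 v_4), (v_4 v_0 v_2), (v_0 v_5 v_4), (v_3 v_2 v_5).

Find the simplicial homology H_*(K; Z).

H_0 = Z,  H_1 = Z/2,  H_2 = 0.

Fix the vertex order v_0 < v_1 < v_2 < v_3 < v_4 < v_5 and write every simplex with vertices in increasing order. Then dim K = 2 and the simplices of K are:

  0-simplices (6): [v_0], [v_1], [v_2], [v_3], [v_4], [v_5]
  1-simplices (15): (15 of them)
  2-simplices (10): [v_0,v_1,v_3], [v_0,v_1,v_5], [v_0,v_2,v_3], [v_0,v_2,v_4], [v_0,v_4,v_5], [v_1,v_2,v_4], [v_1,v_2,v_5], [v_1,v_3,v_4], [v_2,v_3,v_5], [v_3,v_4,v_5]

giving chain groups C_0 ≅ Z^6, C_1 ≅ Z^15, C_2 ≅ Z^10.

∂_1: C_1 → C_0 is given by ∂[p,q] = [q] − [p].
This gives a 6×15 integer matrix of rank 5; reducing to Smith normal form yields diagonal entries (1,1,1,1,1).

The boundary map ∂_2: C_2 → C_1 acts by ∂[p,q,r] = [q,r] − [p,r] + [p,q]. For instance
  ∂[v_0,v_1,v_3] = [v_1,v_3] − [v_0,v_3] + [v_0,v_1],
  ∂[v_0,v_1,v_5] = [v_1,v_5] − [v_0,v_5] + [v_0,v_1].
The 15×10 boundary matrix has rank 10 and Smith normal form diag(1,1,1,1,1,1,1,1,1,2).

Reading off H_k = ker ∂_k / im ∂_{k+1}:

  H_0: rank C_0 − rank ∂_1 = 6 − 5 = 1, and the invariant factors of ∂_1 are all 1, so H_0 ≅ Z.
  H_1: rank ker ∂_1 − rank ∂_2 = (15 − 5) − 10 = 0, and ∂_2 has invariant factor 2 > 1, so H_1 ≅ Z/2.
  H_2: rank ker ∂_2 − rank ∂_3 = (10 − 10) − 0 = 0, and there is no ∂_3, so H_2 ≅ 0.

(K is a triangulation of the real projective plane RP^2.)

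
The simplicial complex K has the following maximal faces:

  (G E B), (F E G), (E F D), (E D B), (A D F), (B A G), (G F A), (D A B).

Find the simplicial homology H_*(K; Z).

H_0 ≅ Z,  H_1 = 0,  H_2 ≅ Z.

K has 6 vertices, 12 edges, 8 triangles.
rank ∂_0 = 0, rank ∂_1 = 5 ⇒ b_0 = 6 − 0 − 5 = 1; all invariant factors of ∂_1 are 1 so no torsion. So H_0 = Z.
rank ∂_1 = 5, rank ∂_2 = 7 ⇒ b_1 = 12 − 5 − 7 = 0; all invariant factors of ∂_2 are 1 so no torsion. So H_1 = 0.
rank ∂_2 = 7, rank ∂_3 = 0 ⇒ b_2 = 8 − 7 − 0 = 1. So H_2 = Z.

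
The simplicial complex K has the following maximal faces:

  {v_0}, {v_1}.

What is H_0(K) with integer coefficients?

Take the total order v_0 < v_1 on the vertex set. Then K (dimension 0) consists of the simplices:

  0-simplices (2): [v_0], [v_1]

so the chain groups are C_0 ≅ Z^2.

From H_k ≅ ker(∂_k) / im(∂_{k+1}) we obtain:

  H_0: rank C_0 − rank ∂_1 = 2 − 0 = 2, and there is no ∂_1, so H_0 = Z^2.

H_0 ≅ Z^2.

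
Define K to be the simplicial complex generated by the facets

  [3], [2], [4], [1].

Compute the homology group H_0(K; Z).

Fix the vertex order 1 < 2 < 3 < 4 and write every simplex with vertices in increasing order. Then dim K = 0 and the simplices of K are:

  0-simplices (4): [1], [2], [3], [4]

Hence C_0 ≅ Z^4.

From H_k ≅ ker(∂_k) / im(∂_{k+1}) we obtain:

  H_0: rank C_0 − rank ∂_1 = 4 − 0 = 4, and there is no ∂_1, so H_0 ≅ Z^4.

(K is a triangulation of a set of 4 points.)

H_0 = Z^4.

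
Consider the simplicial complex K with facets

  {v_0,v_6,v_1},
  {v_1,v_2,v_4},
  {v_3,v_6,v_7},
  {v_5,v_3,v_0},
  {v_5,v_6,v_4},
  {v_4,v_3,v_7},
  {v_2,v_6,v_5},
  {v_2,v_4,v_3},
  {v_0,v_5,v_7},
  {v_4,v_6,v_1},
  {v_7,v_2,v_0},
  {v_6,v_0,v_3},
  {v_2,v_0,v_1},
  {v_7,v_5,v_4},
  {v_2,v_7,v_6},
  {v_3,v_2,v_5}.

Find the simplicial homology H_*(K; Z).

Fix the vertex order v_0 < v_1 < v_2 < v_3 < v_4 < v_5 < v_6 < v_7 and write every simplex with vertices in increasing order. Then dim K = 2 and the simplices of K are:

  0-simplices (8): [v_0], [v_1], [v_2], [v_3], [v_4], [v_5], [v_6], [v_7]
  1-simplices (24): (24 of them)
  2-simplices (16): (16 of them)

giving chain groups C_0 ≅ Z^8, C_1 ≅ Z^24, C_2 ≅ Z^16.

The boundary map ∂_1: C_1 → C_0 maps an edge to its endpoints' difference, ∂[p,q] = q − p. For instance
  ∂[v_2,v_5] = [v_5] − [v_2].
The resulting 8×24 matrix has rank 7, and its Smith normal form has invariant factors (1,1,1,1,1,1,1).

Boundary ∂_2: C_2 → C_1 sends each 2-simplex [p,q,r] to [q,r] − [p,r] + [p,q]. For instance
  ∂[v_3,v_4,v_7] = [v_4,v_7] − [v_3,v_7] + [v_3,v_4],
  ∂[v_2,v_5,v_6] = [v_5,v_6] − [v_2,v_6] + [v_2,v_5].
This gives a 24×16 integer matrix of rank 15; reducing to Smith normal form yields diagonal entries (1,1,1,1,1,1,1,1,1,1,1,1,1,1,1).

Reading off H_k = ker ∂_k / im ∂_{k+1}:

  H_0: rank C_0 − rank ∂_1 = 8 − 7 = 1, and the invariant factors of ∂_1 are all 1, so H_0 ≅ Z.
  H_1: rank ker ∂_1 − rank ∂_2 = (24 − 7) − 15 = 2, and the invariant factors of ∂_2 are all 1, so H_1 ≅ Z^2.
  H_2: rank ker ∂_2 − rank ∂_3 = (16 − 15) − 0 = 1, and there is no ∂_3, so H_2 ≅ Z.

H_0 ≅ Z,  H_1 ≅ Z^2,  H_2 ≅ Z.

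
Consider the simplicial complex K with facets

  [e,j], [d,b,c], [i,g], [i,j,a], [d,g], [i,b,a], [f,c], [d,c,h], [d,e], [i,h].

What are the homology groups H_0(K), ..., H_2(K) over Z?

H_0 ≅ Z,  H_1 ≅ Z^3,  H_2 = 0.

Take the total order a < b < c < d < e < f < g < h < i < j on the vertex set. Then K (dimension 2) consists of the simplices:

  0-simplices (10): a, b, c, d, e, f, g, h, i, j
  1-simplices (16): ab, ai, aj, bc, bd, bi, cd, cf, ch, de, dg, dh, ej, gi, hi, ij
  2-simplices (4): abi, aij, bcd, cdh

so the chain groups are C_0 ≅ Z^10, C_1 ≅ Z^16, C_2 ≅ Z^4.

∂_1: C_1 → C_0 is given by ∂[p,q] = [q] − [p].
As a 10×16 matrix over Z this has rank 9, with invariant factors (1,1,1,1,1,1,1,1,1).

Boundary ∂_2: C_2 → C_1 sends each 2-simplex [p,q,r] to [q,r] − [p,r] + [p,q]. For instance
  ∂abi = bi − ai + ab,
  ∂cdh = dh − ch + cd.
This gives a 16×4 integer matrix of rank 4; reducing to Smith normal form yields diagonal entries (1,1,1,1).

Reading off H_k = ker ∂_k / im ∂_{k+1}:

  H_0: rank C_0 − rank ∂_1 = 10 − 9 = 1, and the invariant factors of ∂_1 are all 1, so H_0 ≅ Z.
  H_1: rank ker ∂_1 − rank ∂_2 = (16 − 9) − 4 = 3, and the invariant factors of ∂_2 are all 1, so H_1 ≅ Z^3.
  H_2: rank ker ∂_2 − rank ∂_3 = (4 − 4) − 0 = 0, and there is no ∂_3, so H_2 ≅ 0.

As a check, the Euler characteristic is 10 − 16 + 4 = -2, which agrees with 1 − 3 + 0 = -2.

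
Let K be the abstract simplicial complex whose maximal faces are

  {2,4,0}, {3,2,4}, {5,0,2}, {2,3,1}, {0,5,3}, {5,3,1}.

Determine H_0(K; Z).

Order the vertices as 0 < 1 < 2 < 3 < 4 < 5. Listing each simplex with vertices in this order, K has dimension 2 with simplices:

  0-simplices (6): [0], [1], [2], [3], [4], [5]
  1-simplices (12): [0,2], [0,3], [0,4], [0,5], [1,2], [1,3], [1,5], [2,3], [2,4], [2,5], [3,4], [3,5]
  2-simplices (6): [0,2,4], [0,2,5], [0,3,5], [1,2,3], [1,3,5], [2,3,4]

Hence C_0 ≅ Z^6, C_1 ≅ Z^12, C_2 ≅ Z^6.

∂_1: C_1 → C_0 is given by ∂[p,q] = [q] − [p].
As a 6×12 matrix over Z this has rank 5, with invariant factors (1,1,1,1,1).

∂_2: C_2 → C_1 sends each 2-simplex [p,q,r] to [q,r] − [p,r] + [p,q]. For instance
  ∂[1,2,3] = [2,3] − [1,3] + [1,2],
  ∂[0,2,4] = [2,4] − [0,4] + [0,2].
The resulting 12×6 matrix has rank 6, and its Smith normal form has invariant factors (1,1,1,1,1,1).

Reading off H_k = ker ∂_k / im ∂_{k+1}:

  H_0: rank C_0 − rank ∂_1 = 6 − 5 = 1, and the invariant factors of ∂_1 are all 1, so H_0 ≅ Z.

H_0 ≅ Z.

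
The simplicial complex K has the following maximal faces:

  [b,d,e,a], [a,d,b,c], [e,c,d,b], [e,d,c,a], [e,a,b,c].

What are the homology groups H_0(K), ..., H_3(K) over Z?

H_0 ≅ Z,  H_1 = 0,  H_2 = 0,  H_3 ≅ Z.

Take the total order a < b < c < d < e on the vertex set. Then K (dimension 3) consists of the simplices:

  0-simplices (5): a, b, c, d, e
  1-simplices (10): ab, ac, ad, ae, bc, bd, be, cd, ce, de
  2-simplices (10): abc, abd, abe, acd, ace, ade, bcd, bce, bde, cde
  3-simplices (5): abcd, abce, abde, acde, bcde

so the chain groups are C_0 ≅ Z^5, C_1 ≅ Z^10, C_2 ≅ Z^10, C_3 ≅ Z^5.

Boundary ∂_1: C_1 → C_0 is given by ∂[p,q] = [q] − [p]. For instance
  ∂cd = d − c.
This gives a 5×10 integer matrix of rank 4; reducing to Smith normal form yields diagonal entries (1,1,1,1).

The boundary map ∂_2: C_2 → C_1 sends each 2-simplex [p,q,r] to [q,r] − [p,r] + [p,q]. For instance
  ∂cde = de − ce + cd,
  ∂bce = ce − be + bc.
This gives a 10×10 integer matrix of rank 6; reducing to Smith normal form yields diagonal entries (1,1,1,1,1,1).

The boundary map ∂_3: C_3 → C_2 sends each 3-simplex σ to the alternating sum Σ_i (−1)^i (σ with its i-th vertex removed). For instance
  ∂abce = bce − ace + abe − abc,
  ∂abcd = bcd − acd + abd − abc.
This gives a 10×5 integer matrix of rank 4; reducing to Smith normal form yields diagonal entries (1,1,1,1).

Computing H_k = (kernel of ∂_k) / (image of ∂_{k+1}):

  H_0: rank C_0 − rank ∂_1 = 5 − 4 = 1, and the invariant factors of ∂_1 are all 1, so H_0 = Z.
  H_1: rank ker ∂_1 − rank ∂_2 = (10 − 4) − 6 = 0, and the invariant factors of ∂_2 are all 1, so H_1 = 0.
  H_2: rank ker ∂_2 − rank ∂_3 = (10 − 6) − 4 = 0, and the invariant factors of ∂_3 are all 1, so H_2 = 0.
  H_3: rank ker ∂_3 − rank ∂_4 = (5 − 4) − 0 = 1, and there is no ∂_4, so H_3 = Z.

(K is a triangulation of the 3-sphere S^3.)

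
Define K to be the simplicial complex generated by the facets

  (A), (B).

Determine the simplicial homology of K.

H_0 = Z^2.

Order the vertices as A < B. Listing each simplex with vertices in this order, K has dimension 0 with simplices:

  0-simplices (2): A, B

so the chain groups are C_0 ≅ Z^2.

Now H_k = ker ∂_k / im ∂_{k+1}, so:

  H_0: rank C_0 − rank ∂_1 = 2 − 0 = 2, and there is no ∂_1, so H_0 ≅ Z^2.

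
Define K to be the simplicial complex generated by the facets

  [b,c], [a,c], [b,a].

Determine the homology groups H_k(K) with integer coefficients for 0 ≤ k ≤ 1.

K has 3 vertices, 3 edges.
rank ∂_0 = 0, rank ∂_1 = 2 ⇒ b_0 = 3 − 0 − 2 = 1; all invariant factors of ∂_1 are 1 so no torsion. So H_0 = Z.
rank ∂_1 = 2, rank ∂_2 = 0 ⇒ b_1 = 3 − 2 − 0 = 1. So H_1 = Z.

H_0 = Z,  H_1 = Z.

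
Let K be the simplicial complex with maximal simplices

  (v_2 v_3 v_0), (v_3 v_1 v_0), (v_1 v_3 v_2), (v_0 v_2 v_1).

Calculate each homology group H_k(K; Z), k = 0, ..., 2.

H_0 = Z,  H_1 = 0,  H_2 = Z.

Take the total order v_0 < v_1 < v_2 < v_3 on the vertex set. Then K (dimension 2) consists of the simplices:

  0-simplices (4): [v_0], [v_1], [v_2], [v_3]
  1-simplices (6): [v_0,v_1], [v_0,v_2], [v_0,v_3], [v_1,v_2], [v_1,v_3], [v_2,v_3]
  2-simplices (4): [v_0,v_1,v_2], [v_0,v_1,v_3], [v_0,v_2,v_3], [v_1,v_2,v_3]

giving chain groups C_0 ≅ Z^4, C_1 ≅ Z^6, C_2 ≅ Z^4.

∂_1: C_1 → C_0 maps an edge to its endpoints' difference, ∂[p,q] = q − p.
As a 4×6 matrix over Z this has rank 3, with invariant factors (1,1,1).

∂_2: C_2 → C_1 maps a triangle to the signed sum of its edges. For instance
  ∂[v_0,v_2,v_3] = [v_2,v_3] − [v_0,v_3] + [v_0,v_2],
  ∂[v_0,v_1,v_2] = [v_1,v_2] − [v_0,v_2] + [v_0,v_1].
As a 6×4 matrix over Z this has rank 3, with invariant factors (1,1,1).

Reading off H_k = ker ∂_k / im ∂_{k+1}:

  H_0: rank C_0 − rank ∂_1 = 4 − 3 = 1, and the invariant factors of ∂_1 are all 1, so H_0 = Z.
  H_1: rank ker ∂_1 − rank ∂_2 = (6 − 3) − 3 = 0, and the invariant factors of ∂_2 are all 1, so H_1 = 0.
  H_2: rank ker ∂_2 − rank ∂_3 = (4 − 3) − 0 = 1, and there is no ∂_3, so H_2 = Z.

As a check, the Euler characteristic is 4 − 6 + 4 = 2, which agrees with 1 − 0 + 1 = 2.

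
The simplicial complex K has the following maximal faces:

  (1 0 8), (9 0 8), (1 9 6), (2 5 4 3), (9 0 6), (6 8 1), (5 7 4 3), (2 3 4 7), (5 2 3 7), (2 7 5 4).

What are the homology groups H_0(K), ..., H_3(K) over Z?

Take the total order 0 < 1 < 2 < 3 < 4 < 5 < 6 < 7 < 8 < 9 on the vertex set. Then K (dimension 3) consists of the simplices:

  0-simplices (10): [0], [1], [2], [3], [4], [5], [6], [7], [8], [9]
  1-simplices (20): [0,1], [0,6], [0,8], [0,9], [1,6], [1,8], [1,9], [2,3], [2,4], [2,5], [2,7], [3,4], [3,5], [3,7], [4,5], [4,7], [5,7], [6,8], [6,9], [8,9]
  2-simplices (15): [0,1,8], [0,6,9], [0,8,9], [1,6,8], [1,6,9], [2,3,4], [2,3,5], [2,3,7], [2,4,5], [2,4,7], [2,5,7], [3,4,5], [3,4,7], [3,5,7], [4,5,7]
  3-simplices (5): [2,3,4,5], [2,3,4,7], [2,3,5,7], [2,4,5,7], [3,4,5,7]

giving chain groups C_0 ≅ Z^10, C_1 ≅ Z^20, C_2 ≅ Z^15, C_3 ≅ Z^5.

Boundary ∂_1: C_1 → C_0 is given by ∂[p,q] = [q] − [p]. For instance
  ∂[1,8] = [8] − [1].
The resulting 10×20 matrix has rank 8, and its Smith normal form has invariant factors (1,1,1,1,1,1,1,1).

Boundary ∂_2: C_2 → C_1 acts by ∂[p,q,r] = [q,r] − [p,r] + [p,q]. For instance
  ∂[2,4,5] = [4,5] − [2,5] + [2,4],
  ∂[0,1,8] = [1,8] − [0,8] + [0,1].
The 20×15 boundary matrix has rank 11 and Smith normal form diag(1,1,1,1,1,1,1,1,1,1,1).

Boundary ∂_3: C_3 → C_2 sends each 3-simplex σ to the alternating sum Σ_i (−1)^i (σ with its i-th vertex removed). For instance
  ∂[3,4,5,7] = [4,5,7] − [3,5,7] + [3,4,7] − [3,4,5],
  ∂[2,3,4,7] = [3,4,7] − [2,4,7] + [2,3,7] − [2,3,4].
The resulting 15×5 matrix has rank 4, and its Smith normal form has invariant factors (1,1,1,1).

From H_k ≅ ker(∂_k) / im(∂_{k+1}) we obtain:

  H_0: rank C_0 − rank ∂_1 = 10 − 8 = 2, and the invariant factors of ∂_1 are all 1, so H_0 = Z^2.
  H_1: rank ker ∂_1 − rank ∂_2 = (20 − 8) − 11 = 1, and the invariant factors of ∂_2 are all 1, so H_1 = Z.
  H_2: rank ker ∂_2 − rank ∂_3 = (15 − 11) − 4 = 0, and the invariant factors of ∂_3 are all 1, so H_2 = 0.
  H_3: rank ker ∂_3 − rank ∂_4 = (5 − 4) − 0 = 1, and there is no ∂_4, so H_3 = Z.

(K is a triangulation of the disjoint union of the Möbius band and the 3-sphere S^3.)

H_0 = Z^2,  H_1 = Z,  H_2 = 0,  H_3 = Z.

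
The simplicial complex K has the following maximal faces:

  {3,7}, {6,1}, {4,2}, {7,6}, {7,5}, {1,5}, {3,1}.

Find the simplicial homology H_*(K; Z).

H_0 = Z^2,  H_1 = Z^2.

We work with the vertex ordering 1 < 2 < 3 < 4 < 5 < 6 < 7. The simplices of K, each written with vertices in increasing order, are:

  0-simplices (7): [1], [2], [3], [4], [5], [6], [7]
  1-simplices (7): [1,3], [1,5], [1,6], [2,4], [3,7], [5,7], [6,7]

giving chain groups C_0 ≅ Z^7, C_1 ≅ Z^7.

Boundary ∂_1: C_1 → C_0 sends each edge [p,q] (with p < q) to q − p. For instance
  ∂[1,6] = [6] − [1].
The 7×7 boundary matrix has rank 5 and Smith normal form diag(1,1,1,1,1).

Now H_k = ker ∂_k / im ∂_{k+1}, so:

  H_0: rank C_0 − rank ∂_1 = 7 − 5 = 2, and the invariant factors of ∂_1 are all 1, so H_0 = Z^2.
  H_1: rank ker ∂_1 − rank ∂_2 = (7 − 5) − 0 = 2, and there is no ∂_2, so H_1 = Z^2.

As a check, the Euler characteristic is 7 − 7 = 0, which agrees with 2 − 2 = 0.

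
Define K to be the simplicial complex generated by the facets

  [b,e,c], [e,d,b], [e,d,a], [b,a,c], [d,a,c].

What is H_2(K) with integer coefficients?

K has 5 vertices, 10 edges, 5 triangles.
rank ∂_2 = 5, rank ∂_3 = 0 ⇒ b_2 = 5 − 5 − 0 = 0. So H_2 ≅ 0.

H_2 ≅ 0.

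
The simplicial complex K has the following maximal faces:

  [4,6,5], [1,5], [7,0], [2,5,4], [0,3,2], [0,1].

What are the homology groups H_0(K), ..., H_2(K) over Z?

Fix the vertex order 0 < 1 < 2 < 3 < 4 < 5 < 6 < 7 and write every simplex with vertices in increasing order. Then dim K = 2 and the simplices of K are:

  0-simplices (8): [0], [1], [2], [3], [4], [5], [6], [7]
  1-simplices (11): [0,1], [0,2], [0,3], [0,7], [1,5], [2,3], [2,4], [2,5], [4,5], [4,6], [5,6]
  2-simplices (3): [0,2,3], [2,4,5], [4,5,6]

giving chain groups C_0 ≅ Z^8, C_1 ≅ Z^11, C_2 ≅ Z^3.

∂_1: C_1 → C_0 is given by ∂[p,q] = [q] − [p].
This gives a 8×11 integer matrix of rank 7; reducing to Smith normal form yields diagonal entries (1,1,1,1,1,1,1).

Boundary ∂_2: C_2 → C_1 maps a triangle to the signed sum of its edges. For instance
  ∂[0,2,3] = [2,3] − [0,3] + [0,2],
  ∂[2,4,5] = [4,5] − [2,5] + [2,4].
As a 11×3 matrix over Z this has rank 3, with invariant factors (1,1,1).

Reading off H_k = ker ∂_k / im ∂_{k+1}:

  H_0: rank C_0 − rank ∂_1 = 8 − 7 = 1, and the invariant factors of ∂_1 are all 1, so H_0 = Z.
  H_1: rank ker ∂_1 − rank ∂_2 = (11 − 7) − 3 = 1, and the invariant factors of ∂_2 are all 1, so H_1 = Z.
  H_2: rank ker ∂_2 − rank ∂_3 = (3 − 3) − 0 = 0, and there is no ∂_3, so H_2 = 0.

H_0 = Z,  H_1 = Z,  H_2 = 0.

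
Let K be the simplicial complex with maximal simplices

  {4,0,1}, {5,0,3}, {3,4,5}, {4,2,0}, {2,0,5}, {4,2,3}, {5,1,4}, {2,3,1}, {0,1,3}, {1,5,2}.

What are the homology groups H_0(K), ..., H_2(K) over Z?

H_0 ≅ Z,  H_1 ≅ Z/2,  H_2 = 0.

Order the vertices as 0 < 1 < 2 < 3 < 4 < 5. Listing each simplex with vertices in this order, K has dimension 2 with simplices:

  0-simplices (6): [0], [1], [2], [3], [4], [5]
  1-simplices (15): [0,1], [0,2], [0,3], [0,4], [0,5], [1,2], [1,3], [1,4], [1,5], [2,3], [2,4], [2,5], [3,4], [3,5], [4,5]
  2-simplices (10): [0,1,3], [0,1,4], [0,2,4], [0,2,5], [0,3,5], [1,2,3], [1,2,5], [1,4,5], [2,3,4], [3,4,5]

giving chain groups C_0 ≅ Z^6, C_1 ≅ Z^15, C_2 ≅ Z^10.

The boundary map ∂_1: C_1 → C_0 sends each edge [p,q] (with p < q) to q − p. For instance
  ∂[0,1] = [1] − [0].
As a 6×15 matrix over Z this has rank 5, with invariant factors (1,1,1,1,1).

Boundary ∂_2: C_2 → C_1 sends each 2-simplex [p,q,r] to [q,r] − [p,r] + [p,q]. For instance
  ∂[0,3,5] = [3,5] − [0,5] + [0,3],
  ∂[2,3,4] = [3,4] − [2,4] + [2,3].
The 15×10 boundary matrix has rank 10 and Smith normal form diag(1,1,1,1,1,1,1,1,1,2).

From H_k ≅ ker(∂_k) / im(∂_{k+1}) we obtain:

  H_0: rank C_0 − rank ∂_1 = 6 − 5 = 1, and the invariant factors of ∂_1 are all 1, so H_0 ≅ Z.
  H_1: rank ker ∂_1 − rank ∂_2 = (15 − 5) − 10 = 0, and ∂_2 has invariant factor 2 > 1, so H_1 ≅ Z/2.
  H_2: rank ker ∂_2 − rank ∂_3 = (10 − 10) − 0 = 0, and there is no ∂_3, so H_2 ≅ 0.

As a check, the Euler characteristic is 6 − 15 + 10 = 1, which agrees with 1 − 0 + 0 = 1.
(K is a triangulation of the real projective plane RP^2.)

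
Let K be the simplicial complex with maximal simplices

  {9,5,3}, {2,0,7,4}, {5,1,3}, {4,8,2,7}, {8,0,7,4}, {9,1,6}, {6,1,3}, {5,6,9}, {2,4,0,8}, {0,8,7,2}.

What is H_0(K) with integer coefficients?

Fix the vertex order 0 < 1 < 2 < 3 < 4 < 5 < 6 < 7 < 8 < 9 and write every simplex with vertices in increasing order. Then dim K = 3 and the simplices of K are:

  0-simplices (10): [0], [1], [2], [3], [4], [5], [6], [7], [8], [9]
  1-simplices (20): [0,2], [0,4], [0,7], [0,8], [1,3], [1,5], [1,6], [1,9], [2,4], [2,7], [2,8], [3,5], [3,6], [3,9], [4,7], [4,8], [5,6], [5,9], [6,9], [7,8]
  2-simplices (15): [0,2,4], [0,2,7], [0,2,8], [0,4,7], [0,4,8], [0,7,8], [1,3,5], [1,3,6], [1,6,9], [2,4,7], [2,4,8], [2,7,8], [3,5,9], [4,7,8], [5,6,9]
  3-simplices (5): [0,2,4,7], [0,2,4,8], [0,2,7,8], [0,4,7,8], [2,4,7,8]

Hence C_0 ≅ Z^10, C_1 ≅ Z^20, C_2 ≅ Z^15, C_3 ≅ Z^5.

∂_1: C_1 → C_0 is given by ∂[p,q] = [q] − [p]. For instance
  ∂[3,9] = [9] − [3].
The resulting 10×20 matrix has rank 8, and its Smith normal form has invariant factors (1,1,1,1,1,1,1,1).

Boundary ∂_2: C_2 → C_1 sends each 2-simplex [p,q,r] to [q,r] − [p,r] + [p,q]. For instance
  ∂[0,4,7] = [4,7] − [0,7] + [0,4],
  ∂[1,3,6] = [3,6] − [1,6] + [1,3].
The resulting 20×15 matrix has rank 11, and its Smith normal form has invariant factors (1,1,1,1,1,1,1,1,1,1,1).

Boundary ∂_3: C_3 → C_2 sends each 3-simplex σ to the alternating sum Σ_i (−1)^i (σ with its i-th vertex removed). For instance
  ∂[0,2,4,8] = [2,4,8] − [0,4,8] + [0,2,8] − [0,2,4],
  ∂[2,4,7,8] = [4,7,8] − [2,7,8] + [2,4,8] − [2,4,7].
The resulting 15×5 matrix has rank 4, and its Smith normal form has invariant factors (1,1,1,1).

Now H_k = ker ∂_k / im ∂_{k+1}, so:

  H_0: rank C_0 − rank ∂_1 = 10 − 8 = 2, and the invariant factors of ∂_1 are all 1, so H_0 = Z^2.

H_0 = Z^2.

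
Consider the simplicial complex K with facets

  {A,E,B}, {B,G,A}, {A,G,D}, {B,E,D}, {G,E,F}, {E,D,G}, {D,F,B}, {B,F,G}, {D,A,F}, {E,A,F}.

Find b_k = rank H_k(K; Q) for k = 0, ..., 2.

We work with the vertex ordering A < B < D < E < F < G. The simplices of K, each written with vertices in increasing order, are:

  0-simplices (6): A, B, D, E, F, G
  1-simplices (15): AB, AD, AE, AF, AG, BD, BE, BF, BG, DE, DF, DG, EF, EG, FG
  2-simplices (10): ABE, ABG, ADF, ADG, AEF, BDE, BDF, BFG, DEG, EFG

Hence C_0 ≅ Z^6, C_1 ≅ Z^15, C_2 ≅ Z^10.

∂_1: C_1 → C_0 maps an edge to its endpoints' difference, ∂[p,q] = q − p.
The resulting 6×15 matrix has rank 5, and its Smith normal form has invariant factors (1,1,1,1,1).

Boundary ∂_2: C_2 → C_1 acts by ∂[p,q,r] = [q,r] − [p,r] + [p,q]. For instance
  ∂ADF = DF − AF + AD,
  ∂EFG = FG − EG + EF.
The 15×10 boundary matrix has rank 10 and Smith normal form diag(1,1,1,1,1,1,1,1,1,2).

From H_k ≅ ker(∂_k) / im(∂_{k+1}) we obtain:

  H_0: rank C_0 − rank ∂_1 = 6 − 5 = 1, and the invariant factors of ∂_1 are all 1, so H_0 ≅ Z.
  H_1: rank ker ∂_1 − rank ∂_2 = (15 − 5) − 10 = 0, and ∂_2 has invariant factor 2 > 1, so H_1 ≅ Z/2Z.
  H_2: rank ker ∂_2 − rank ∂_3 = (10 − 10) − 0 = 0, and there is no ∂_3, so H_2 ≅ 0.

(K is a triangulation of the real projective plane RP^2.)

Hence the Betti numbers are b_0 = 1, b_1 = 0, b_2 = 0.

b_0 = 1, b_1 = 0, b_2 = 0.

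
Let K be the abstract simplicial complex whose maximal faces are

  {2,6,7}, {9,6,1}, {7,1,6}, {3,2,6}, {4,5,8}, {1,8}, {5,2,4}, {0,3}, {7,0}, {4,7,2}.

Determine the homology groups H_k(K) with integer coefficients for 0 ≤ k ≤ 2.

H_0 = Z,  H_1 = Z^2,  H_2 = 0.

Order the vertices as 0 < 1 < 2 < 3 < 4 < 5 < 6 < 7 < 8 < 9. Listing each simplex with vertices in this order, K has dimension 2 with simplices:

  0-simplices (10): [0], [1], [2], [3], [4], [5], [6], [7], [8], [9]
  1-simplices (18): [0,3], [0,7], [1,6], [1,7], [1,8], [1,9], [2,3], [2,4], [2,5], [2,6], [2,7], [3,6], [4,5], [4,7], [4,8], [5,8], [6,7], [6,9]
  2-simplices (7): [1,6,7], [1,6,9], [2,3,6], [2,4,5], [2,4,7], [2,6,7], [4,5,8]

so the chain groups are C_0 ≅ Z^10, C_1 ≅ Z^18, C_2 ≅ Z^7.

∂_1: C_1 → C_0 maps an edge to its endpoints' difference, ∂[p,q] = q − p.
This gives a 10×18 integer matrix of rank 9; reducing to Smith normal form yields diagonal entries (1,1,1,1,1,1,1,1,1).

Boundary ∂_2: C_2 → C_1 maps a triangle to the signed sum of its edges. For instance
  ∂[2,4,5] = [4,5] − [2,5] + [2,4],
  ∂[4,5,8] = [5,8] − [4,8] + [4,5].
The 18×7 boundary matrix has rank 7 and Smith normal form diag(1,1,1,1,1,1,1).

Computing H_k = (kernel of ∂_k) / (image of ∂_{k+1}):

  H_0: rank C_0 − rank ∂_1 = 10 − 9 = 1, and the invariant factors of ∂_1 are all 1, so H_0 ≅ Z.
  H_1: rank ker ∂_1 − rank ∂_2 = (18 − 9) − 7 = 2, and the invariant factors of ∂_2 are all 1, so H_1 ≅ Z^2.
  H_2: rank ker ∂_2 − rank ∂_3 = (7 − 7) − 0 = 0, and there is no ∂_3, so H_2 ≅ 0.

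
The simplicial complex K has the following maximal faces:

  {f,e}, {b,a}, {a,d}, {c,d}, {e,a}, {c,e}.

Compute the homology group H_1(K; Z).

Fix the vertex order a < b < c < d < e < f and write every simplex with vertices in increasing order. Then dim K = 1 and the simplices of K are:

  0-simplices (6): a, b, c, d, e, f
  1-simplices (6): ab, ad, ae, cd, ce, ef

so the chain groups are C_0 ≅ Z^6, C_1 ≅ Z^6.

Boundary ∂_1: C_1 → C_0 sends each edge [p,q] (with p < q) to q − p.
This gives a 6×6 integer matrix of rank 5; reducing to Smith normal form yields diagonal entries (1,1,1,1,1).

From H_k ≅ ker(∂_k) / im(∂_{k+1}) we obtain:

  H_1: rank ker ∂_1 − rank ∂_2 = (6 − 5) − 0 = 1, and there is no ∂_2, so H_1 = Z.

H_1 = Z.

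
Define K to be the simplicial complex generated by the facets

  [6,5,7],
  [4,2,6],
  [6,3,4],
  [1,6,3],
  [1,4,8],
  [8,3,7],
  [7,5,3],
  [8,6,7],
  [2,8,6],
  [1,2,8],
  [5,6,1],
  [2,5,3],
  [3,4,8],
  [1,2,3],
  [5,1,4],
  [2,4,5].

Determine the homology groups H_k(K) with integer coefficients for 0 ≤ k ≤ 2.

H_0 = Z,  H_1 = Z^2,  H_2 = Z.

Fix the vertex order 1 < 2 < 3 < 4 < 5 < 6 < 7 < 8 and write every simplex with vertices in increasing order. Then dim K = 2 and the simplices of K are:

  0-simplices (8): [1], [2], [3], [4], [5], [6], [7], [8]
  1-simplices (24): (24 of them)
  2-simplices (16): [1,2,3], [1,2,8], [1,3,6], [1,4,5], [1,4,8], [1,5,6], [2,3,5], [2,4,5], [2,4,6], [2,6,8], [3,4,6], [3,4,8], [3,5,7], [3,7,8], [5,6,7], [6,7,8]

Hence C_0 ≅ Z^8, C_1 ≅ Z^24, C_2 ≅ Z^16.

Boundary ∂_1: C_1 → C_0 is given by ∂[p,q] = [q] − [p].
The resulting 8×24 matrix has rank 7, and its Smith normal form has invariant factors (1,1,1,1,1,1,1).

The boundary map ∂_2: C_2 → C_1 sends each 2-simplex [p,q,r] to [q,r] − [p,r] + [p,q]. For instance
  ∂[3,7,8] = [7,8] − [3,8] + [3,7],
  ∂[1,5,6] = [5,6] − [1,6] + [1,5].
This gives a 24×16 integer matrix of rank 15; reducing to Smith normal form yields diagonal entries (1,1,1,1,1,1,1,1,1,1,1,1,1,1,1).

Computing H_k = (kernel of ∂_k) / (image of ∂_{k+1}):

  H_0: rank C_0 − rank ∂_1 = 8 − 7 = 1, and the invariant factors of ∂_1 are all 1, so H_0 = Z.
  H_1: rank ker ∂_1 − rank ∂_2 = (24 − 7) − 15 = 2, and the invariant factors of ∂_2 are all 1, so H_1 = Z^2.
  H_2: rank ker ∂_2 − rank ∂_3 = (16 − 15) − 0 = 1, and there is no ∂_3, so H_2 = Z.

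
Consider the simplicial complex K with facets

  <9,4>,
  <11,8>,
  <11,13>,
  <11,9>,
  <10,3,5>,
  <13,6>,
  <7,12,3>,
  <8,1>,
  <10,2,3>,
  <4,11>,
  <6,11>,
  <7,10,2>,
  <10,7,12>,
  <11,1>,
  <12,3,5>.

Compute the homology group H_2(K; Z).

K has 13 vertices, 21 edges, 6 triangles.
rank ∂_2 = 6, rank ∂_3 = 0 ⇒ b_2 = 6 − 6 − 0 = 0. So H_2 = 0.

H_2 ≅ 0.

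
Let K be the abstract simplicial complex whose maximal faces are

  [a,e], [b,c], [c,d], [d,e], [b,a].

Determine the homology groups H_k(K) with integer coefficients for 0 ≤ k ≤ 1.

H_0 = Z,  H_1 = Z.

Fix the vertex order a < b < c < d < e and write every simplex with vertices in increasing order. Then dim K = 1 and the simplices of K are:

  0-simplices (5): a, b, c, d, e
  1-simplices (5): ab, ae, bc, cd, de

Hence C_0 ≅ Z^5, C_1 ≅ Z^5.

The boundary map ∂_1: C_1 → C_0 is given by ∂[p,q] = [q] − [p].
This gives a 5×5 integer matrix of rank 4; reducing to Smith normal form yields diagonal entries (1,1,1,1).

Computing H_k = (kernel of ∂_k) / (image of ∂_{k+1}):

  H_0: rank C_0 − rank ∂_1 = 5 − 4 = 1, and the invariant factors of ∂_1 are all 1, so H_0 = Z.
  H_1: rank ker ∂_1 − rank ∂_2 = (5 − 4) − 0 = 1, and there is no ∂_2, so H_1 = Z.

As a check, the Euler characteristic is 5 − 5 = 0, which agrees with 1 − 1 = 0.
(K is a triangulation of the circle S^1.)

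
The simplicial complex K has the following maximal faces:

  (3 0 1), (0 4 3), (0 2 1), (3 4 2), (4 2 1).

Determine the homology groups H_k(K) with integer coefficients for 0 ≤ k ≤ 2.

H_0 ≅ Z,  H_1 ≅ Z,  H_2 = 0.

K has 5 vertices, 10 edges, 5 triangles.
rank ∂_0 = 0, rank ∂_1 = 4 ⇒ b_0 = 5 − 0 − 4 = 1; all invariant factors of ∂_1 are 1 so no torsion. So H_0 = Z.
rank ∂_1 = 4, rank ∂_2 = 5 ⇒ b_1 = 10 − 4 − 5 = 1; all invariant factors of ∂_2 are 1 so no torsion. So H_1 = Z.
rank ∂_2 = 5, rank ∂_3 = 0 ⇒ b_2 = 5 − 5 − 0 = 0. So H_2 = 0.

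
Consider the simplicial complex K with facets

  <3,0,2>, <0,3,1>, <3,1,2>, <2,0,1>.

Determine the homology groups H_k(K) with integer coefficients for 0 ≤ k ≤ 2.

Take the total order 0 < 1 < 2 < 3 on the vertex set. Then K (dimension 2) consists of the simplices:

  0-simplices (4): [0], [1], [2], [3]
  1-simplices (6): [0,1], [0,2], [0,3], [1,2], [1,3], [2,3]
  2-simplices (4): [0,1,2], [0,1,3], [0,2,3], [1,2,3]

Hence C_0 ≅ Z^4, C_1 ≅ Z^6, C_2 ≅ Z^4.

The boundary map ∂_1: C_1 → C_0 sends each edge [p,q] (with p < q) to q − p.
The resulting 4×6 matrix has rank 3, and its Smith normal form has invariant factors (1,1,1).

The boundary map ∂_2: C_2 → C_1 sends each 2-simplex [p,q,r] to [q,r] − [p,r] + [p,q]. For instance
  ∂[0,1,3] = [1,3] − [0,3] + [0,1],
  ∂[1,2,3] = [2,3] − [1,3] + [1,2].
The 6×4 boundary matrix has rank 3 and Smith normal form diag(1,1,1).

Computing H_k = (kernel of ∂_k) / (image of ∂_{k+1}):

  H_0: rank C_0 − rank ∂_1 = 4 − 3 = 1, and the invariant factors of ∂_1 are all 1, so H_0 ≅ Z.
  H_1: rank ker ∂_1 − rank ∂_2 = (6 − 3) − 3 = 0, and the invariant factors of ∂_2 are all 1, so H_1 ≅ 0.
  H_2: rank ker ∂_2 − rank ∂_3 = (4 − 3) − 0 = 1, and there is no ∂_3, so H_2 ≅ Z.

H_0 = Z,  H_1 = 0,  H_2 = Z.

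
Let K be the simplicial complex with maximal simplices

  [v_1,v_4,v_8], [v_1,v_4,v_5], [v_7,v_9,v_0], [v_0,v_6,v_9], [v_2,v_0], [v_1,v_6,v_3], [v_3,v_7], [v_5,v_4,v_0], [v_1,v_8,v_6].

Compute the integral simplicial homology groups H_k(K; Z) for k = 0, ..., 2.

We work with the vertex ordering v_0 < v_1 < v_2 < v_3 < v_4 < v_5 < v_6 < v_7 < v_8 < v_9. The simplices of K, each written with vertices in increasing order, are:

  0-simplices (10): [v_0], [v_1], [v_2], [v_3], [v_4], [v_5], [v_6], [v_7], [v_8], [v_9]
  1-simplices (18): (18 of them)
  2-simplices (7): [v_0,v_4,v_5], [v_0,v_6,v_9], [v_0,v_7,v_9], [v_1,v_3,v_6], [v_1,v_4,v_5], [v_1,v_4,v_8], [v_1,v_6,v_8]

so the chain groups are C_0 ≅ Z^10, C_1 ≅ Z^18, C_2 ≅ Z^7.

The boundary map ∂_1: C_1 → C_0 sends each edge [p,q] (with p < q) to q − p.
This gives a 10×18 integer matrix of rank 9; reducing to Smith normal form yields diagonal entries (1,1,1,1,1,1,1,1,1).

∂_2: C_2 → C_1 sends each 2-simplex [p,q,r] to [q,r] − [p,r] + [p,q]. For instance
  ∂[v_0,v_4,v_5] = [v_4,v_5] − [v_0,v_5] + [v_0,v_4],
  ∂[v_1,v_6,v_8] = [v_6,v_8] − [v_1,v_8] + [v_1,v_6].
This gives a 18×7 integer matrix of rank 7; reducing to Smith normal form yields diagonal entries (1,1,1,1,1,1,1).

Now H_k = ker ∂_k / im ∂_{k+1}, so:

  H_0: rank C_0 − rank ∂_1 = 10 − 9 = 1, and the invariant factors of ∂_1 are all 1, so H_0 = Z.
  H_1: rank ker ∂_1 − rank ∂_2 = (18 − 9) − 7 = 2, and the invariant factors of ∂_2 are all 1, so H_1 = Z^2.
  H_2: rank ker ∂_2 − rank ∂_3 = (7 − 7) − 0 = 0, and there is no ∂_3, so H_2 = 0.

H_0 = Z,  H_1 = Z^2,  H_2 = 0.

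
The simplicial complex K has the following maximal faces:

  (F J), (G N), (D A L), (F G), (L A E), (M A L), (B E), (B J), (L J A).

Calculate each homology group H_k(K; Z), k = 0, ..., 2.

H_0 = Z,  H_1 = Z,  H_2 = 0.

Take the total order A < B < D < E < F < G < J < L < M < N on the vertex set. Then K (dimension 2) consists of the simplices:

  0-simplices (10): A, B, D, E, F, G, J, L, M, N
  1-simplices (14): AD, AE, AJ, AL, AM, BE, BJ, DL, EL, FG, FJ, GN, JL, LM
  2-simplices (4): ADL, AEL, AJL, ALM

giving chain groups C_0 ≅ Z^10, C_1 ≅ Z^14, C_2 ≅ Z^4.

The boundary map ∂_1: C_1 → C_0 sends each edge [p,q] (with p < q) to q − p.
As a 10×14 matrix over Z this has rank 9, with invariant factors (1,1,1,1,1,1,1,1,1).

∂_2: C_2 → C_1 maps a triangle to the signed sum of its edges. For instance
  ∂ALM = LM − AM + AL,
  ∂ADL = DL − AL + AD.
The resulting 14×4 matrix has rank 4, and its Smith normal form has invariant factors (1,1,1,1).

Computing H_k = (kernel of ∂_k) / (image of ∂_{k+1}):

  H_0: rank C_0 − rank ∂_1 = 10 − 9 = 1, and the invariant factors of ∂_1 are all 1, so H_0 ≅ Z.
  H_1: rank ker ∂_1 − rank ∂_2 = (14 − 9) − 4 = 1, and the invariant factors of ∂_2 are all 1, so H_1 ≅ Z.
  H_2: rank ker ∂_2 − rank ∂_3 = (4 − 4) − 0 = 0, and there is no ∂_3, so H_2 ≅ 0.

As a check, the Euler characteristic is 10 − 14 + 4 = 0, which agrees with 1 − 1 + 0 = 0.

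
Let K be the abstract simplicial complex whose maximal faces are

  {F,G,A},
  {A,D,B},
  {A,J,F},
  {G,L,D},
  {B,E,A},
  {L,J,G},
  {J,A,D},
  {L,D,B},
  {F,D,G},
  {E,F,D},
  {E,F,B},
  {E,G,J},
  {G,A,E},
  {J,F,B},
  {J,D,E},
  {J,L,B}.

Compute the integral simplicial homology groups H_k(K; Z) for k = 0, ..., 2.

H_0 ≅ Z,  H_1 ≅ Z^2,  H_2 ≅ Z.

Take the total order A < B < D < E < F < G < J < L on the vertex set. Then K (dimension 2) consists of the simplices:

  0-simplices (8): A, B, D, E, F, G, J, L
  1-simplices (24): AB, AD, AE, AF, AG, AJ, BD, BE, BF, BJ, BL, DE, DF, DG, DJ, DL, EF, EG, EJ, FG, FJ, GJ, GL, JL
  2-simplices (16): ABD, ABE, ADJ, AEG, AFG, AFJ, BDL, BEF, BFJ, BJL, DEF, DEJ, DFG, DGL, EGJ, GJL

giving chain groups C_0 ≅ Z^8, C_1 ≅ Z^24, C_2 ≅ Z^16.

Boundary ∂_1: C_1 → C_0 sends each edge [p,q] (with p < q) to q − p. For instance
  ∂AD = D − A.
The resulting 8×24 matrix has rank 7, and its Smith normal form has invariant factors (1,1,1,1,1,1,1).

Boundary ∂_2: C_2 → C_1 maps a triangle to the signed sum of its edges. For instance
  ∂BDL = DL − BL + BD,
  ∂AFJ = FJ − AJ + AF.
The resulting 24×16 matrix has rank 15, and its Smith normal form has invariant factors (1,1,1,1,1,1,1,1,1,1,1,1,1,1,1).

Reading off H_k = ker ∂_k / im ∂_{k+1}:

  H_0: rank C_0 − rank ∂_1 = 8 − 7 = 1, and the invariant factors of ∂_1 are all 1, so H_0 = Z.
  H_1: rank ker ∂_1 − rank ∂_2 = (24 − 7) − 15 = 2, and the invariant factors of ∂_2 are all 1, so H_1 = Z^2.
  H_2: rank ker ∂_2 − rank ∂_3 = (16 − 15) − 0 = 1, and there is no ∂_3, so H_2 = Z.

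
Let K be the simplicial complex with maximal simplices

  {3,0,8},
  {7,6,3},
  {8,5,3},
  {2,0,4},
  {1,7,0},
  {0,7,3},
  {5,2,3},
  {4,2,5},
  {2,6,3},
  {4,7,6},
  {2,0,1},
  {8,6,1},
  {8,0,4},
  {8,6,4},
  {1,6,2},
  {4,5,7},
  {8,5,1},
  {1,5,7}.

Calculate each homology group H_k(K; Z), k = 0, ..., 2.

Take the total order 0 < 1 < 2 < 3 < 4 < 5 < 6 < 7 < 8 on the vertex set. Then K (dimension 2) consists of the simplices:

  0-simplices (9): [0], [1], [2], [3], [4], [5], [6], [7], [8]
  1-simplices (27): (27 of them)
  2-simplices (18): [0,1,2], [0,1,7], [0,2,4], [0,3,7], [0,3,8], [0,4,8], [1,2,6], [1,5,7], [1,5,8], [1,6,8], [2,3,5], [2,3,6], [2,4,5], [3,5,8], [3,6,7], [4,5,7], [4,6,7], [4,6,8]

Hence C_0 ≅ Z^9, C_1 ≅ Z^27, C_2 ≅ Z^18.

The boundary map ∂_1: C_1 → C_0 is given by ∂[p,q] = [q] − [p].
The resulting 9×27 matrix has rank 8, and its Smith normal form has invariant factors (1,1,1,1,1,1,1,1).

∂_2: C_2 → C_1 maps a triangle to the signed sum of its edges. For instance
  ∂[2,3,5] = [3,5] − [2,5] + [2,3],
  ∂[0,3,8] = [3,8] − [0,8] + [0,3].
As a 27×18 matrix over Z this has rank 17, with invariant factors (1,1,1,1,1,1,1,1,1,1,1,1,1,1,1,1,1).

Now H_k = ker ∂_k / im ∂_{k+1}, so:

  H_0: rank C_0 − rank ∂_1 = 9 − 8 = 1, and the invariant factors of ∂_1 are all 1, so H_0 ≅ Z.
  H_1: rank ker ∂_1 − rank ∂_2 = (27 − 8) − 17 = 2, and the invariant factors of ∂_2 are all 1, so H_1 ≅ Z^2.
  H_2: rank ker ∂_2 − rank ∂_3 = (18 − 17) − 0 = 1, and there is no ∂_3, so H_2 ≅ Z.

As a check, the Euler characteristic is 9 − 27 + 18 = 0, which agrees with 1 − 2 + 1 = 0.
(K is a triangulation of the torus T^2.)

H_0 ≅ Z,  H_1 ≅ Z^2,  H_2 ≅ Z.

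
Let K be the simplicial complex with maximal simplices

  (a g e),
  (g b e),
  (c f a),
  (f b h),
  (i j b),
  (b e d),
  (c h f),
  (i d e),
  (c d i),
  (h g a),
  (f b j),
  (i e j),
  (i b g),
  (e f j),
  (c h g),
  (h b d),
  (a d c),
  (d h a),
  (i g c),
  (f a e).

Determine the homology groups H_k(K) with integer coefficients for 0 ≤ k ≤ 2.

Order the vertices as a < b < c < d < e < f < g < h < i < j. Listing each simplex with vertices in this order, K has dimension 2 with simplices:

  0-simplices (10): a, b, c, d, e, f, g, h, i, j
  1-simplices (30): ac, ad, ae, af, ag, ah, bd, be, bf, bg, bh, bi, bj, cd, cf, cg, ch, ci, de, dh, di, ef, eg, ei, ej, fh, fj, gh, gi, ij
  2-simplices (20): acd, acf, adh, aef, aeg, agh, bde, bdh, beg, bfh, bfj, bgi, bij, cdi, cfh, cgh, cgi, dei, efj, eij

so the chain groups are C_0 ≅ Z^10, C_1 ≅ Z^30, C_2 ≅ Z^20.

∂_1: C_1 → C_0 sends each edge [p,q] (with p < q) to q − p.
The resulting 10×30 matrix has rank 9, and its Smith normal form has invariant factors (1,1,1,1,1,1,1,1,1).

∂_2: C_2 → C_1 acts by ∂[p,q,r] = [q,r] − [p,r] + [p,q]. For instance
  ∂cdi = di − ci + cd,
  ∂bdh = dh − bh + bd.
As a 30×20 matrix over Z this has rank 20, with invariant factors (1,1,1,1,1,1,1,1,1,1,1,1,1,1,1,1,1,1,1,2).

Computing H_k = (kernel of ∂_k) / (image of ∂_{k+1}):

  H_0: rank C_0 − rank ∂_1 = 10 − 9 = 1, and the invariant factors of ∂_1 are all 1, so H_0 ≅ Z.
  H_1: rank ker ∂_1 − rank ∂_2 = (30 − 9) − 20 = 1, and ∂_2 has invariant factor 2 > 1, so H_1 ≅ Z ⊕ Z/2Z.
  H_2: rank ker ∂_2 − rank ∂_3 = (20 − 20) − 0 = 0, and there is no ∂_3, so H_2 ≅ 0.

(K is a triangulation of the Klein bottle.)

H_0 ≅ Z,  H_1 ≅ Z ⊕ Z/2Z,  H_2 = 0.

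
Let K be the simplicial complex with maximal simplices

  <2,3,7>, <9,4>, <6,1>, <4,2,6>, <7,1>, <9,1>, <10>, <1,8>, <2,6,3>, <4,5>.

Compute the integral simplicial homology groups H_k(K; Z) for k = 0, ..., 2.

Take the total order 1 < 2 < 3 < 4 < 5 < 6 < 7 < 8 < 9 < 10 on the vertex set. Then K (dimension 2) consists of the simplices:

  0-simplices (10): [1], [2], [3], [4], [5], [6], [7], [8], [9], [10]
  1-simplices (13): [1,6], [1,7], [1,8], [1,9], [2,3], [2,4], [2,6], [2,7], [3,6], [3,7], [4,5], [4,6], [4,9]
  2-simplices (3): [2,3,6], [2,3,7], [2,4,6]

so the chain groups are C_0 ≅ Z^10, C_1 ≅ Z^13, C_2 ≅ Z^3.

The boundary map ∂_1: C_1 → C_0 sends each edge [p,q] (with p < q) to q − p. For instance
  ∂[4,6] = [6] − [4].
The resulting 10×13 matrix has rank 8, and its Smith normal form has invariant factors (1,1,1,1,1,1,1,1).

Boundary ∂_2: C_2 → C_1 acts by ∂[p,q,r] = [q,r] − [p,r] + [p,q]. For instance
  ∂[2,4,6] = [4,6] − [2,6] + [2,4],
  ∂[2,3,6] = [3,6] − [2,6] + [2,3].
This gives a 13×3 integer matrix of rank 3; reducing to Smith normal form yields diagonal entries (1,1,1).

Now H_k = ker ∂_k / im ∂_{k+1}, so:

  H_0: rank C_0 − rank ∂_1 = 10 − 8 = 2, and the invariant factors of ∂_1 are all 1, so H_0 ≅ Z^2.
  H_1: rank ker ∂_1 − rank ∂_2 = (13 − 8) − 3 = 2, and the invariant factors of ∂_2 are all 1, so H_1 ≅ Z^2.
  H_2: rank ker ∂_2 − rank ∂_3 = (3 − 3) − 0 = 0, and there is no ∂_3, so H_2 ≅ 0.

As a check, the Euler characteristic is 10 − 13 + 3 = 0, which agrees with 2 − 2 + 0 = 0.

H_0 ≅ Z^2,  H_1 ≅ Z^2,  H_2 = 0.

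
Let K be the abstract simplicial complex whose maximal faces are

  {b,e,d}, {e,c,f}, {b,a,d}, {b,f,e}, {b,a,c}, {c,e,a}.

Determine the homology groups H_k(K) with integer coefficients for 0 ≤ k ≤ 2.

Fix the vertex order a < b < c < d < e < f and write every simplex with vertices in increasing order. Then dim K = 2 and the simplices of K are:

  0-simplices (6): a, b, c, d, e, f
  1-simplices (12): ab, ac, ad, ae, bc, bd, be, bf, ce, cf, de, ef
  2-simplices (6): abc, abd, ace, bde, bef, cef

giving chain groups C_0 ≅ Z^6, C_1 ≅ Z^12, C_2 ≅ Z^6.

∂_1: C_1 → C_0 sends each edge [p,q] (with p < q) to q − p. For instance
  ∂bd = d − b.
As a 6×12 matrix over Z this has rank 5, with invariant factors (1,1,1,1,1).

The boundary map ∂_2: C_2 → C_1 acts by ∂[p,q,r] = [q,r] − [p,r] + [p,q]. For instance
  ∂cef = ef − cf + ce,
  ∂ace = ce − ae + ac.
The 12×6 boundary matrix has rank 6 and Smith normal form diag(1,1,1,1,1,1).

From H_k ≅ ker(∂_k) / im(∂_{k+1}) we obtain:

  H_0: rank C_0 − rank ∂_1 = 6 − 5 = 1, and the invariant factors of ∂_1 are all 1, so H_0 = Z.
  H_1: rank ker ∂_1 − rank ∂_2 = (12 − 5) − 6 = 1, and the invariant factors of ∂_2 are all 1, so H_1 = Z.
  H_2: rank ker ∂_2 − rank ∂_3 = (6 − 6) − 0 = 0, and there is no ∂_3, so H_2 = 0.

(K is a triangulation of the cylinder S^1 x I.)

H_0 = Z,  H_1 = Z,  H_2 = 0.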